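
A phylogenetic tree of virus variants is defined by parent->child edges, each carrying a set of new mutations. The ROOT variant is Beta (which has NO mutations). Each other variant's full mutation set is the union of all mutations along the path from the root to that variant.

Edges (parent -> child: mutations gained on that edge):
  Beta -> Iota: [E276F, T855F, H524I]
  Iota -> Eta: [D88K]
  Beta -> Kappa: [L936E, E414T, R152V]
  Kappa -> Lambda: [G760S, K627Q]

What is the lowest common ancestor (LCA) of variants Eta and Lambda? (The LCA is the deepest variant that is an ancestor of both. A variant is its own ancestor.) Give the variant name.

Answer: Beta

Derivation:
Path from root to Eta: Beta -> Iota -> Eta
  ancestors of Eta: {Beta, Iota, Eta}
Path from root to Lambda: Beta -> Kappa -> Lambda
  ancestors of Lambda: {Beta, Kappa, Lambda}
Common ancestors: {Beta}
Walk up from Lambda: Lambda (not in ancestors of Eta), Kappa (not in ancestors of Eta), Beta (in ancestors of Eta)
Deepest common ancestor (LCA) = Beta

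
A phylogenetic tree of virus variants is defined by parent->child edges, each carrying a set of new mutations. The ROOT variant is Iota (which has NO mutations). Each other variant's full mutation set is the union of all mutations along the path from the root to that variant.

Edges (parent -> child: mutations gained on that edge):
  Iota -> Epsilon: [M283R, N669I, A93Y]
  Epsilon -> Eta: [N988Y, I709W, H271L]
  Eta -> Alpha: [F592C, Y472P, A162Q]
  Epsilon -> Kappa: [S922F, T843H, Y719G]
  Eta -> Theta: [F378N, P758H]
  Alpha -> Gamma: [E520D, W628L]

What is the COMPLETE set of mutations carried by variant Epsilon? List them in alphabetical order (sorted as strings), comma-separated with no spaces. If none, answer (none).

At Iota: gained [] -> total []
At Epsilon: gained ['M283R', 'N669I', 'A93Y'] -> total ['A93Y', 'M283R', 'N669I']

Answer: A93Y,M283R,N669I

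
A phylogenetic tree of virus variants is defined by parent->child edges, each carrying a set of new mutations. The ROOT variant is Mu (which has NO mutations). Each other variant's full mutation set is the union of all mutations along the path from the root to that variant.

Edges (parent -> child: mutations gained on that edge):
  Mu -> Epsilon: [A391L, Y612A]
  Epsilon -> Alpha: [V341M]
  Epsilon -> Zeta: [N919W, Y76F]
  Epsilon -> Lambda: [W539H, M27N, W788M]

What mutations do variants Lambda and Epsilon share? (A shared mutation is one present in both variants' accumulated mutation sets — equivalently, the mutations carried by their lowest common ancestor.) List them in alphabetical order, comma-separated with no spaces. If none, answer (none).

Answer: A391L,Y612A

Derivation:
Accumulating mutations along path to Lambda:
  At Mu: gained [] -> total []
  At Epsilon: gained ['A391L', 'Y612A'] -> total ['A391L', 'Y612A']
  At Lambda: gained ['W539H', 'M27N', 'W788M'] -> total ['A391L', 'M27N', 'W539H', 'W788M', 'Y612A']
Mutations(Lambda) = ['A391L', 'M27N', 'W539H', 'W788M', 'Y612A']
Accumulating mutations along path to Epsilon:
  At Mu: gained [] -> total []
  At Epsilon: gained ['A391L', 'Y612A'] -> total ['A391L', 'Y612A']
Mutations(Epsilon) = ['A391L', 'Y612A']
Intersection: ['A391L', 'M27N', 'W539H', 'W788M', 'Y612A'] ∩ ['A391L', 'Y612A'] = ['A391L', 'Y612A']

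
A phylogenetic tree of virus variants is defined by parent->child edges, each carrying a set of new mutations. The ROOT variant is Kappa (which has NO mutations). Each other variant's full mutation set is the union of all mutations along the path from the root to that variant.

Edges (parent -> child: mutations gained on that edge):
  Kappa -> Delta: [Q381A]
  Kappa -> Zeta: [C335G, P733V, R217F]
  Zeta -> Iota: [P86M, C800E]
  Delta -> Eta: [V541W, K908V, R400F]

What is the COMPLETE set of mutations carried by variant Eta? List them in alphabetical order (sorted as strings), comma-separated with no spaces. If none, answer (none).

Answer: K908V,Q381A,R400F,V541W

Derivation:
At Kappa: gained [] -> total []
At Delta: gained ['Q381A'] -> total ['Q381A']
At Eta: gained ['V541W', 'K908V', 'R400F'] -> total ['K908V', 'Q381A', 'R400F', 'V541W']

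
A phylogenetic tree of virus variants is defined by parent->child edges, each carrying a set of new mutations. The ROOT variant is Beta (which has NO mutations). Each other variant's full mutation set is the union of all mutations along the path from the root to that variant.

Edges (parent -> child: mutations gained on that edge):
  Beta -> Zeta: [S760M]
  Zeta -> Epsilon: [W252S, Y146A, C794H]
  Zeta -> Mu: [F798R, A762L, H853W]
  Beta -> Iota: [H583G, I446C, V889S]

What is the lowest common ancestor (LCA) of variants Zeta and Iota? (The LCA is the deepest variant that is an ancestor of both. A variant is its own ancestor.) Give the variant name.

Path from root to Zeta: Beta -> Zeta
  ancestors of Zeta: {Beta, Zeta}
Path from root to Iota: Beta -> Iota
  ancestors of Iota: {Beta, Iota}
Common ancestors: {Beta}
Walk up from Iota: Iota (not in ancestors of Zeta), Beta (in ancestors of Zeta)
Deepest common ancestor (LCA) = Beta

Answer: Beta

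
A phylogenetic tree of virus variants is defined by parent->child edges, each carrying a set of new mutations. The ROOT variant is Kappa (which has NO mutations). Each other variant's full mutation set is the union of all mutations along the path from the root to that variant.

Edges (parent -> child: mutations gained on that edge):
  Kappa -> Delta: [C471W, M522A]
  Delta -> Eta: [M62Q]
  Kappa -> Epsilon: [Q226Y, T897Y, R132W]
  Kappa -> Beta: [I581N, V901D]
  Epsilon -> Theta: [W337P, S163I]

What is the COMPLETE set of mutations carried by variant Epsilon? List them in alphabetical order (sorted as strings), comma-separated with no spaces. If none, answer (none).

At Kappa: gained [] -> total []
At Epsilon: gained ['Q226Y', 'T897Y', 'R132W'] -> total ['Q226Y', 'R132W', 'T897Y']

Answer: Q226Y,R132W,T897Y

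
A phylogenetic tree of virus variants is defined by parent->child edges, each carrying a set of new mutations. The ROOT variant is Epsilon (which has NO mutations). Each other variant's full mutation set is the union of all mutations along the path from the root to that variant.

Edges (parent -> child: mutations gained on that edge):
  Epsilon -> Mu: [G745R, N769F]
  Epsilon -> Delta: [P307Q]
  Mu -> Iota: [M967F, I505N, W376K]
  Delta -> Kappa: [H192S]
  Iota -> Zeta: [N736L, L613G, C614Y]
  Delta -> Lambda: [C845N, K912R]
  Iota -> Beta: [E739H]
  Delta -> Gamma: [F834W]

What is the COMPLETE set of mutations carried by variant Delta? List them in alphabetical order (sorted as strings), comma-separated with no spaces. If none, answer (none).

Answer: P307Q

Derivation:
At Epsilon: gained [] -> total []
At Delta: gained ['P307Q'] -> total ['P307Q']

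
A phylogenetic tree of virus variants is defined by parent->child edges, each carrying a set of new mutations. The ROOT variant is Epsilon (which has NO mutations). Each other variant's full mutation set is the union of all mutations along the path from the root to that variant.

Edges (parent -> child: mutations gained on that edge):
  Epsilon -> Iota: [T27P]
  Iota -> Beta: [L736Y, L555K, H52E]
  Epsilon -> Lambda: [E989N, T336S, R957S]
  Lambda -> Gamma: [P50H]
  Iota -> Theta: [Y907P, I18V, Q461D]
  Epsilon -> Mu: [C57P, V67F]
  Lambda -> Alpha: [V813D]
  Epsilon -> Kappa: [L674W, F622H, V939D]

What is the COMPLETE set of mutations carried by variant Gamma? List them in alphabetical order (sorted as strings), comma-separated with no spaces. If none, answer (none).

Answer: E989N,P50H,R957S,T336S

Derivation:
At Epsilon: gained [] -> total []
At Lambda: gained ['E989N', 'T336S', 'R957S'] -> total ['E989N', 'R957S', 'T336S']
At Gamma: gained ['P50H'] -> total ['E989N', 'P50H', 'R957S', 'T336S']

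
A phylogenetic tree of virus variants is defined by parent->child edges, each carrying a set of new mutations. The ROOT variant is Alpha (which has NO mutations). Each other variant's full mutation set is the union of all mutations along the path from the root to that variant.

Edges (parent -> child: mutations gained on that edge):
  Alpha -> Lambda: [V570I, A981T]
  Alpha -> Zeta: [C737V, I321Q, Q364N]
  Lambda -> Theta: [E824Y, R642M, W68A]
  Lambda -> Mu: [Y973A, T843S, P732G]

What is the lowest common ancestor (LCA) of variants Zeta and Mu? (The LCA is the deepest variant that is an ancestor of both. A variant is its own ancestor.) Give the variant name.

Answer: Alpha

Derivation:
Path from root to Zeta: Alpha -> Zeta
  ancestors of Zeta: {Alpha, Zeta}
Path from root to Mu: Alpha -> Lambda -> Mu
  ancestors of Mu: {Alpha, Lambda, Mu}
Common ancestors: {Alpha}
Walk up from Mu: Mu (not in ancestors of Zeta), Lambda (not in ancestors of Zeta), Alpha (in ancestors of Zeta)
Deepest common ancestor (LCA) = Alpha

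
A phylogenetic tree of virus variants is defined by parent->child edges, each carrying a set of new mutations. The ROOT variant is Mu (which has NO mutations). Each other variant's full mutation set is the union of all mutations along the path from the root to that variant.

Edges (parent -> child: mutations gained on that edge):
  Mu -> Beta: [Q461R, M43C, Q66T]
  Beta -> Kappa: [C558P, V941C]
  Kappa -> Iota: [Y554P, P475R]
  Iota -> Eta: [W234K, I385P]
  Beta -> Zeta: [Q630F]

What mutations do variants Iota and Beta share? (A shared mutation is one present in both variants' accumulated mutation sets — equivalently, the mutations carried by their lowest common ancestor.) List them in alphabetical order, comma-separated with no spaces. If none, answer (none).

Accumulating mutations along path to Iota:
  At Mu: gained [] -> total []
  At Beta: gained ['Q461R', 'M43C', 'Q66T'] -> total ['M43C', 'Q461R', 'Q66T']
  At Kappa: gained ['C558P', 'V941C'] -> total ['C558P', 'M43C', 'Q461R', 'Q66T', 'V941C']
  At Iota: gained ['Y554P', 'P475R'] -> total ['C558P', 'M43C', 'P475R', 'Q461R', 'Q66T', 'V941C', 'Y554P']
Mutations(Iota) = ['C558P', 'M43C', 'P475R', 'Q461R', 'Q66T', 'V941C', 'Y554P']
Accumulating mutations along path to Beta:
  At Mu: gained [] -> total []
  At Beta: gained ['Q461R', 'M43C', 'Q66T'] -> total ['M43C', 'Q461R', 'Q66T']
Mutations(Beta) = ['M43C', 'Q461R', 'Q66T']
Intersection: ['C558P', 'M43C', 'P475R', 'Q461R', 'Q66T', 'V941C', 'Y554P'] ∩ ['M43C', 'Q461R', 'Q66T'] = ['M43C', 'Q461R', 'Q66T']

Answer: M43C,Q461R,Q66T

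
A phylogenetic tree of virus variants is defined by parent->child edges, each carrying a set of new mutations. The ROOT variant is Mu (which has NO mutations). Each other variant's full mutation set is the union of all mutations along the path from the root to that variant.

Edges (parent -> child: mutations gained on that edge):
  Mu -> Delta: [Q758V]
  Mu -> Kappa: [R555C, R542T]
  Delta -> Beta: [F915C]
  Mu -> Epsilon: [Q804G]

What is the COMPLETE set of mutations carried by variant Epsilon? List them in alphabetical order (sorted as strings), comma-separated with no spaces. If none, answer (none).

Answer: Q804G

Derivation:
At Mu: gained [] -> total []
At Epsilon: gained ['Q804G'] -> total ['Q804G']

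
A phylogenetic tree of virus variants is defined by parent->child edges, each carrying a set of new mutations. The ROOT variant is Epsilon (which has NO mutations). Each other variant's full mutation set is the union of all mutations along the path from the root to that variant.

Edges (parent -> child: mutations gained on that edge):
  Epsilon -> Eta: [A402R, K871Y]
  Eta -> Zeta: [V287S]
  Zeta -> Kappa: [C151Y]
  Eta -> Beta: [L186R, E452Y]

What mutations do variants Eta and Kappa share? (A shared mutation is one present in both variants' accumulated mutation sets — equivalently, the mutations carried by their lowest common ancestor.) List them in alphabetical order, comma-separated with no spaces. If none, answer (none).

Answer: A402R,K871Y

Derivation:
Accumulating mutations along path to Eta:
  At Epsilon: gained [] -> total []
  At Eta: gained ['A402R', 'K871Y'] -> total ['A402R', 'K871Y']
Mutations(Eta) = ['A402R', 'K871Y']
Accumulating mutations along path to Kappa:
  At Epsilon: gained [] -> total []
  At Eta: gained ['A402R', 'K871Y'] -> total ['A402R', 'K871Y']
  At Zeta: gained ['V287S'] -> total ['A402R', 'K871Y', 'V287S']
  At Kappa: gained ['C151Y'] -> total ['A402R', 'C151Y', 'K871Y', 'V287S']
Mutations(Kappa) = ['A402R', 'C151Y', 'K871Y', 'V287S']
Intersection: ['A402R', 'K871Y'] ∩ ['A402R', 'C151Y', 'K871Y', 'V287S'] = ['A402R', 'K871Y']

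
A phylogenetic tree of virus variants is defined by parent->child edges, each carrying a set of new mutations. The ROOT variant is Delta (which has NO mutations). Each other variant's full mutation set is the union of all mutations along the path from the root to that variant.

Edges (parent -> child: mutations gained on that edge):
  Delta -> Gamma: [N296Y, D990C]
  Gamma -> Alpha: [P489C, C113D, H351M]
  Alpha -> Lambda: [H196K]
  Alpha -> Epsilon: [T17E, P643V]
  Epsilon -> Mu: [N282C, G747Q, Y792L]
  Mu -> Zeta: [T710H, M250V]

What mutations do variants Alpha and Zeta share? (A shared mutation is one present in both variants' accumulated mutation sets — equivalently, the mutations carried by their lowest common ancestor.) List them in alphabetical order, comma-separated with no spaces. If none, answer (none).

Answer: C113D,D990C,H351M,N296Y,P489C

Derivation:
Accumulating mutations along path to Alpha:
  At Delta: gained [] -> total []
  At Gamma: gained ['N296Y', 'D990C'] -> total ['D990C', 'N296Y']
  At Alpha: gained ['P489C', 'C113D', 'H351M'] -> total ['C113D', 'D990C', 'H351M', 'N296Y', 'P489C']
Mutations(Alpha) = ['C113D', 'D990C', 'H351M', 'N296Y', 'P489C']
Accumulating mutations along path to Zeta:
  At Delta: gained [] -> total []
  At Gamma: gained ['N296Y', 'D990C'] -> total ['D990C', 'N296Y']
  At Alpha: gained ['P489C', 'C113D', 'H351M'] -> total ['C113D', 'D990C', 'H351M', 'N296Y', 'P489C']
  At Epsilon: gained ['T17E', 'P643V'] -> total ['C113D', 'D990C', 'H351M', 'N296Y', 'P489C', 'P643V', 'T17E']
  At Mu: gained ['N282C', 'G747Q', 'Y792L'] -> total ['C113D', 'D990C', 'G747Q', 'H351M', 'N282C', 'N296Y', 'P489C', 'P643V', 'T17E', 'Y792L']
  At Zeta: gained ['T710H', 'M250V'] -> total ['C113D', 'D990C', 'G747Q', 'H351M', 'M250V', 'N282C', 'N296Y', 'P489C', 'P643V', 'T17E', 'T710H', 'Y792L']
Mutations(Zeta) = ['C113D', 'D990C', 'G747Q', 'H351M', 'M250V', 'N282C', 'N296Y', 'P489C', 'P643V', 'T17E', 'T710H', 'Y792L']
Intersection: ['C113D', 'D990C', 'H351M', 'N296Y', 'P489C'] ∩ ['C113D', 'D990C', 'G747Q', 'H351M', 'M250V', 'N282C', 'N296Y', 'P489C', 'P643V', 'T17E', 'T710H', 'Y792L'] = ['C113D', 'D990C', 'H351M', 'N296Y', 'P489C']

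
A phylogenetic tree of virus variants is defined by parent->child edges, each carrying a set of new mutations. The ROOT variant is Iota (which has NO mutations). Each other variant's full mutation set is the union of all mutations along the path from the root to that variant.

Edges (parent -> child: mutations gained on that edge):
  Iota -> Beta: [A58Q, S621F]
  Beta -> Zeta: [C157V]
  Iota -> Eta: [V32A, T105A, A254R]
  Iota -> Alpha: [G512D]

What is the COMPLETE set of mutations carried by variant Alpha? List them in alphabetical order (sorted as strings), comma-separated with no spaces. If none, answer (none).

Answer: G512D

Derivation:
At Iota: gained [] -> total []
At Alpha: gained ['G512D'] -> total ['G512D']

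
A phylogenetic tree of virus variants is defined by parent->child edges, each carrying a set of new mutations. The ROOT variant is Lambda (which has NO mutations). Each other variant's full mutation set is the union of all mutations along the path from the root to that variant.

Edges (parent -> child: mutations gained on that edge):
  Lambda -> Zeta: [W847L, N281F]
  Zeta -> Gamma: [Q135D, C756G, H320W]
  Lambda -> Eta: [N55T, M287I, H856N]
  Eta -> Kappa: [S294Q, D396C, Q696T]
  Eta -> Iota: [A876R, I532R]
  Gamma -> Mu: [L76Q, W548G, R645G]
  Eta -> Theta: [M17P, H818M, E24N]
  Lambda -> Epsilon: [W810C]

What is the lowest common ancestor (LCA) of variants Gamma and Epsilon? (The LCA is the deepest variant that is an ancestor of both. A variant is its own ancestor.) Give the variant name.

Answer: Lambda

Derivation:
Path from root to Gamma: Lambda -> Zeta -> Gamma
  ancestors of Gamma: {Lambda, Zeta, Gamma}
Path from root to Epsilon: Lambda -> Epsilon
  ancestors of Epsilon: {Lambda, Epsilon}
Common ancestors: {Lambda}
Walk up from Epsilon: Epsilon (not in ancestors of Gamma), Lambda (in ancestors of Gamma)
Deepest common ancestor (LCA) = Lambda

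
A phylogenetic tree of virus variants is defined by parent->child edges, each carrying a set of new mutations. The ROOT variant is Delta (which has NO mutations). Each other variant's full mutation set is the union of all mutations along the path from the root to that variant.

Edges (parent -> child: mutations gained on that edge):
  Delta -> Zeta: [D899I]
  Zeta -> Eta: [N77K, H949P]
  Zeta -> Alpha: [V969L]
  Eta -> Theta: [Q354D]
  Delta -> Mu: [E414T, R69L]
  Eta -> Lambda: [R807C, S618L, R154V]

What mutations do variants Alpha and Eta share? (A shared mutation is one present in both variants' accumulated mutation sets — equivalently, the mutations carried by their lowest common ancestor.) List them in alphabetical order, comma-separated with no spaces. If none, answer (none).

Answer: D899I

Derivation:
Accumulating mutations along path to Alpha:
  At Delta: gained [] -> total []
  At Zeta: gained ['D899I'] -> total ['D899I']
  At Alpha: gained ['V969L'] -> total ['D899I', 'V969L']
Mutations(Alpha) = ['D899I', 'V969L']
Accumulating mutations along path to Eta:
  At Delta: gained [] -> total []
  At Zeta: gained ['D899I'] -> total ['D899I']
  At Eta: gained ['N77K', 'H949P'] -> total ['D899I', 'H949P', 'N77K']
Mutations(Eta) = ['D899I', 'H949P', 'N77K']
Intersection: ['D899I', 'V969L'] ∩ ['D899I', 'H949P', 'N77K'] = ['D899I']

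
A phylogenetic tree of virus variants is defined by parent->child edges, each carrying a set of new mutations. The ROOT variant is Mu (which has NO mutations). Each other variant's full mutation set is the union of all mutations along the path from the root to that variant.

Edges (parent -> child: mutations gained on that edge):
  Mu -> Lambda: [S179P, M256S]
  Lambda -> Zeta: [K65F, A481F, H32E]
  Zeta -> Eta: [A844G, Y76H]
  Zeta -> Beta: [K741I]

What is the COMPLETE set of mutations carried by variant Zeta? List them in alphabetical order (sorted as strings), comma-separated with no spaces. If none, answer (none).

At Mu: gained [] -> total []
At Lambda: gained ['S179P', 'M256S'] -> total ['M256S', 'S179P']
At Zeta: gained ['K65F', 'A481F', 'H32E'] -> total ['A481F', 'H32E', 'K65F', 'M256S', 'S179P']

Answer: A481F,H32E,K65F,M256S,S179P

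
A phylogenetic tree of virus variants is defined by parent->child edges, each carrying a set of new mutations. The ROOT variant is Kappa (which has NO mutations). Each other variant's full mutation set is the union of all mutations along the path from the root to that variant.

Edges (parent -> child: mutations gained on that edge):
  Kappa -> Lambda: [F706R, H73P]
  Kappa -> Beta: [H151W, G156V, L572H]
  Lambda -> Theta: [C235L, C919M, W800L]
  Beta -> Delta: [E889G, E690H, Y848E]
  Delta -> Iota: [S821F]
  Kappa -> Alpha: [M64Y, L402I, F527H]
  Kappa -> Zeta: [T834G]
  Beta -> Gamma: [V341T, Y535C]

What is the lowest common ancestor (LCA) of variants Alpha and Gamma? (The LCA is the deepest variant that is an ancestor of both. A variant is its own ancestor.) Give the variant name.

Answer: Kappa

Derivation:
Path from root to Alpha: Kappa -> Alpha
  ancestors of Alpha: {Kappa, Alpha}
Path from root to Gamma: Kappa -> Beta -> Gamma
  ancestors of Gamma: {Kappa, Beta, Gamma}
Common ancestors: {Kappa}
Walk up from Gamma: Gamma (not in ancestors of Alpha), Beta (not in ancestors of Alpha), Kappa (in ancestors of Alpha)
Deepest common ancestor (LCA) = Kappa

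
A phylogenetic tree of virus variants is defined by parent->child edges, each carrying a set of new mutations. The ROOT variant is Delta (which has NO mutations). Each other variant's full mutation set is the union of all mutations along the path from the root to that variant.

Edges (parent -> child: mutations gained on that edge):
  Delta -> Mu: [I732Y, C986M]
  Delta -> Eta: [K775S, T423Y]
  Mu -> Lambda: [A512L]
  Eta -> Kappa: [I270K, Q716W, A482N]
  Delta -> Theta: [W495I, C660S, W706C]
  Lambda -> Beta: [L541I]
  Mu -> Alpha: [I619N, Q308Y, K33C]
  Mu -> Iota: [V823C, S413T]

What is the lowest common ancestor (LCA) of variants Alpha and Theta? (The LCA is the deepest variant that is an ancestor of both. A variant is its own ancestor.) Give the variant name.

Answer: Delta

Derivation:
Path from root to Alpha: Delta -> Mu -> Alpha
  ancestors of Alpha: {Delta, Mu, Alpha}
Path from root to Theta: Delta -> Theta
  ancestors of Theta: {Delta, Theta}
Common ancestors: {Delta}
Walk up from Theta: Theta (not in ancestors of Alpha), Delta (in ancestors of Alpha)
Deepest common ancestor (LCA) = Delta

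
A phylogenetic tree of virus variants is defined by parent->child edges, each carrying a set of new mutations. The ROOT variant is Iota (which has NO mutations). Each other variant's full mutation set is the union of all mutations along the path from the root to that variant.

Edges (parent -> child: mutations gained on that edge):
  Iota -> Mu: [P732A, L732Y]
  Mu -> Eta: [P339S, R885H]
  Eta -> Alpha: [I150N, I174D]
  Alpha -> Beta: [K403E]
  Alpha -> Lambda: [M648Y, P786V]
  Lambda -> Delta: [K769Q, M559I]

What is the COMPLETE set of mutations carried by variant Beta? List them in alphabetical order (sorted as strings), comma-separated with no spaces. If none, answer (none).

At Iota: gained [] -> total []
At Mu: gained ['P732A', 'L732Y'] -> total ['L732Y', 'P732A']
At Eta: gained ['P339S', 'R885H'] -> total ['L732Y', 'P339S', 'P732A', 'R885H']
At Alpha: gained ['I150N', 'I174D'] -> total ['I150N', 'I174D', 'L732Y', 'P339S', 'P732A', 'R885H']
At Beta: gained ['K403E'] -> total ['I150N', 'I174D', 'K403E', 'L732Y', 'P339S', 'P732A', 'R885H']

Answer: I150N,I174D,K403E,L732Y,P339S,P732A,R885H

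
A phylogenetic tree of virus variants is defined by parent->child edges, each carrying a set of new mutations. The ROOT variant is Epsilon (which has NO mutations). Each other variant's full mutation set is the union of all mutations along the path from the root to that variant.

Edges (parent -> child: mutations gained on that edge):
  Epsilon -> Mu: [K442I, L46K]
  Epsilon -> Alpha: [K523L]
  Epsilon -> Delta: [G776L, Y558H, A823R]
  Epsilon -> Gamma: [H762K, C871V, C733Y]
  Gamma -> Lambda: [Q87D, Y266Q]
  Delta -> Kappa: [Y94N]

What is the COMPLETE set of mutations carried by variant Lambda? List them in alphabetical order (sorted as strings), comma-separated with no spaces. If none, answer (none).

At Epsilon: gained [] -> total []
At Gamma: gained ['H762K', 'C871V', 'C733Y'] -> total ['C733Y', 'C871V', 'H762K']
At Lambda: gained ['Q87D', 'Y266Q'] -> total ['C733Y', 'C871V', 'H762K', 'Q87D', 'Y266Q']

Answer: C733Y,C871V,H762K,Q87D,Y266Q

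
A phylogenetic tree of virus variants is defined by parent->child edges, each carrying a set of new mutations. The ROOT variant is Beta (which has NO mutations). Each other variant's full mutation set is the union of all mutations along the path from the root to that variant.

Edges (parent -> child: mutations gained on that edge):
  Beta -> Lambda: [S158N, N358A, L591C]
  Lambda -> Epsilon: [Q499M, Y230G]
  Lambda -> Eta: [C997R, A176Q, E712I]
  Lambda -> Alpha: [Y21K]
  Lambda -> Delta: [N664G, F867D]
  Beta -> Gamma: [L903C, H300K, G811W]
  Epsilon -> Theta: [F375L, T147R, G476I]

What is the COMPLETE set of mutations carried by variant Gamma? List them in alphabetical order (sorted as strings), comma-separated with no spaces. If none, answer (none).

At Beta: gained [] -> total []
At Gamma: gained ['L903C', 'H300K', 'G811W'] -> total ['G811W', 'H300K', 'L903C']

Answer: G811W,H300K,L903C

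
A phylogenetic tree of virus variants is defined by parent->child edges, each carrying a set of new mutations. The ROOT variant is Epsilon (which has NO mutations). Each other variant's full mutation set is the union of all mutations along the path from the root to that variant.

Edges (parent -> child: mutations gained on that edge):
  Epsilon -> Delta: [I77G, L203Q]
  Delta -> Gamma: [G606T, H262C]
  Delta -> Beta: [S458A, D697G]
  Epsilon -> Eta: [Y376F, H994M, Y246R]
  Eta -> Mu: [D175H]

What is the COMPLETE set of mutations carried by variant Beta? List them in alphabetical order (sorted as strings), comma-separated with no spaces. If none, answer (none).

At Epsilon: gained [] -> total []
At Delta: gained ['I77G', 'L203Q'] -> total ['I77G', 'L203Q']
At Beta: gained ['S458A', 'D697G'] -> total ['D697G', 'I77G', 'L203Q', 'S458A']

Answer: D697G,I77G,L203Q,S458A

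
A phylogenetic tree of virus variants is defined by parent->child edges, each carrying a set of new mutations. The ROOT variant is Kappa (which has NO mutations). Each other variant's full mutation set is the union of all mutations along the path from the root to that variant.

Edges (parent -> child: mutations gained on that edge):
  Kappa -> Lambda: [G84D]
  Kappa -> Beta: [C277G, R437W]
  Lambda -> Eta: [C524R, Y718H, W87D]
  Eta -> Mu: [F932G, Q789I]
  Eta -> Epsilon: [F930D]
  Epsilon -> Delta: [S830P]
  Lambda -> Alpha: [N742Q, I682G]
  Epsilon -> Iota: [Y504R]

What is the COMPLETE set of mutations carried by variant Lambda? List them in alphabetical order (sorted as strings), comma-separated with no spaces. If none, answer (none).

Answer: G84D

Derivation:
At Kappa: gained [] -> total []
At Lambda: gained ['G84D'] -> total ['G84D']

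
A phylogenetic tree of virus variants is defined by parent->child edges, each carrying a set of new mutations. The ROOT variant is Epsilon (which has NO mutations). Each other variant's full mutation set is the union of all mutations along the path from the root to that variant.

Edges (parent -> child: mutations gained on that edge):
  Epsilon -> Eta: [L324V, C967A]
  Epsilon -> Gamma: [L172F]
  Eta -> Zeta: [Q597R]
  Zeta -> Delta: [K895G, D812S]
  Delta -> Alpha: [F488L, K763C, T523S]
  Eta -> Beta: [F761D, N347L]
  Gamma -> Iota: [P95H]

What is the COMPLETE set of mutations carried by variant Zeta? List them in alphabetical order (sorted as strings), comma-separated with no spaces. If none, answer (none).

Answer: C967A,L324V,Q597R

Derivation:
At Epsilon: gained [] -> total []
At Eta: gained ['L324V', 'C967A'] -> total ['C967A', 'L324V']
At Zeta: gained ['Q597R'] -> total ['C967A', 'L324V', 'Q597R']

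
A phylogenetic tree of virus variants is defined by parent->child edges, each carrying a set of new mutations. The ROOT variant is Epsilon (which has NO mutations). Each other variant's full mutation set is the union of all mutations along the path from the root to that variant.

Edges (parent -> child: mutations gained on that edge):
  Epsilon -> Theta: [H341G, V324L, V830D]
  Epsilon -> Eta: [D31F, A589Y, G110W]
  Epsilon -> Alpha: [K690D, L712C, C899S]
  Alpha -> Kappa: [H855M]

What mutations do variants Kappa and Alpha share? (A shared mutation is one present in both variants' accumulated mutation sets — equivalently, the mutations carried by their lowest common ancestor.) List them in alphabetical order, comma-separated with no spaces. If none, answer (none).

Accumulating mutations along path to Kappa:
  At Epsilon: gained [] -> total []
  At Alpha: gained ['K690D', 'L712C', 'C899S'] -> total ['C899S', 'K690D', 'L712C']
  At Kappa: gained ['H855M'] -> total ['C899S', 'H855M', 'K690D', 'L712C']
Mutations(Kappa) = ['C899S', 'H855M', 'K690D', 'L712C']
Accumulating mutations along path to Alpha:
  At Epsilon: gained [] -> total []
  At Alpha: gained ['K690D', 'L712C', 'C899S'] -> total ['C899S', 'K690D', 'L712C']
Mutations(Alpha) = ['C899S', 'K690D', 'L712C']
Intersection: ['C899S', 'H855M', 'K690D', 'L712C'] ∩ ['C899S', 'K690D', 'L712C'] = ['C899S', 'K690D', 'L712C']

Answer: C899S,K690D,L712C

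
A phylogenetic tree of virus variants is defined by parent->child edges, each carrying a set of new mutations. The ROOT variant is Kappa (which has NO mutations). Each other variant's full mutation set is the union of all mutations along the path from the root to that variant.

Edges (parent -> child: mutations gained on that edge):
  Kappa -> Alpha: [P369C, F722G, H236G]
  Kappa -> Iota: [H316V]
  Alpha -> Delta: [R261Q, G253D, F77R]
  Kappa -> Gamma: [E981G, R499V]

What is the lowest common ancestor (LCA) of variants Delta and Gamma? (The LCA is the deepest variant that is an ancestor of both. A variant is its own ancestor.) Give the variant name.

Path from root to Delta: Kappa -> Alpha -> Delta
  ancestors of Delta: {Kappa, Alpha, Delta}
Path from root to Gamma: Kappa -> Gamma
  ancestors of Gamma: {Kappa, Gamma}
Common ancestors: {Kappa}
Walk up from Gamma: Gamma (not in ancestors of Delta), Kappa (in ancestors of Delta)
Deepest common ancestor (LCA) = Kappa

Answer: Kappa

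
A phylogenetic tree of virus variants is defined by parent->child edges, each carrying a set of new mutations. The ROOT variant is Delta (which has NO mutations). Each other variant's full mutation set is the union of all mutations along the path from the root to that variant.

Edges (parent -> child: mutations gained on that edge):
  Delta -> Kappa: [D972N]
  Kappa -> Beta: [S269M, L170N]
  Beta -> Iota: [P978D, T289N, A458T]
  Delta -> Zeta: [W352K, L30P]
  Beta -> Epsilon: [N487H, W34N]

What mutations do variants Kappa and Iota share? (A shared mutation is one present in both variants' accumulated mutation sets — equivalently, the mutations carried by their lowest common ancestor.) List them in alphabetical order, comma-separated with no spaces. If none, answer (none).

Accumulating mutations along path to Kappa:
  At Delta: gained [] -> total []
  At Kappa: gained ['D972N'] -> total ['D972N']
Mutations(Kappa) = ['D972N']
Accumulating mutations along path to Iota:
  At Delta: gained [] -> total []
  At Kappa: gained ['D972N'] -> total ['D972N']
  At Beta: gained ['S269M', 'L170N'] -> total ['D972N', 'L170N', 'S269M']
  At Iota: gained ['P978D', 'T289N', 'A458T'] -> total ['A458T', 'D972N', 'L170N', 'P978D', 'S269M', 'T289N']
Mutations(Iota) = ['A458T', 'D972N', 'L170N', 'P978D', 'S269M', 'T289N']
Intersection: ['D972N'] ∩ ['A458T', 'D972N', 'L170N', 'P978D', 'S269M', 'T289N'] = ['D972N']

Answer: D972N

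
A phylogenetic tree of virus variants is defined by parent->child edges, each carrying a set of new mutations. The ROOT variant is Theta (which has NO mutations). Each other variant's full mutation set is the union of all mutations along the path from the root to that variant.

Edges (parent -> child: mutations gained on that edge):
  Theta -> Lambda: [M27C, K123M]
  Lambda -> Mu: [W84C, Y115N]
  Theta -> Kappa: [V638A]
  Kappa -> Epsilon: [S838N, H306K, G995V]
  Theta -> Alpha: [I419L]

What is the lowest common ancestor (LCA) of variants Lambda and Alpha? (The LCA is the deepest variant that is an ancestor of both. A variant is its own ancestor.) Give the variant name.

Path from root to Lambda: Theta -> Lambda
  ancestors of Lambda: {Theta, Lambda}
Path from root to Alpha: Theta -> Alpha
  ancestors of Alpha: {Theta, Alpha}
Common ancestors: {Theta}
Walk up from Alpha: Alpha (not in ancestors of Lambda), Theta (in ancestors of Lambda)
Deepest common ancestor (LCA) = Theta

Answer: Theta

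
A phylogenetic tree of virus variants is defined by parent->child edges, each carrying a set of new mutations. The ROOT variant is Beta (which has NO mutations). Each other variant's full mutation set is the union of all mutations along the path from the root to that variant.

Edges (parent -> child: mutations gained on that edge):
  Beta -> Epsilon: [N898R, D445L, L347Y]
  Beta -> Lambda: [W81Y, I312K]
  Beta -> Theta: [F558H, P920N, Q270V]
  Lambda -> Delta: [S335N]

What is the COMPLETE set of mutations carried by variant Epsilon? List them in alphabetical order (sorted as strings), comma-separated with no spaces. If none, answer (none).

Answer: D445L,L347Y,N898R

Derivation:
At Beta: gained [] -> total []
At Epsilon: gained ['N898R', 'D445L', 'L347Y'] -> total ['D445L', 'L347Y', 'N898R']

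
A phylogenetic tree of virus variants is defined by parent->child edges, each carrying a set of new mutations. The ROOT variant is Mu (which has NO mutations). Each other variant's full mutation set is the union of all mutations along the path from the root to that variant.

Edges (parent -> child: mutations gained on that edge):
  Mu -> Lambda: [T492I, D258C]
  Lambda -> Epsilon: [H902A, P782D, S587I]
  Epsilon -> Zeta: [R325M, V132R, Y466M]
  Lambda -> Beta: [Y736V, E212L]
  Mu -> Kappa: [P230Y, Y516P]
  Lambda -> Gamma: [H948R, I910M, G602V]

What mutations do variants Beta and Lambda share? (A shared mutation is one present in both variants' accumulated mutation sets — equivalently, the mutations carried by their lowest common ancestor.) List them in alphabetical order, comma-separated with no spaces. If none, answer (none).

Answer: D258C,T492I

Derivation:
Accumulating mutations along path to Beta:
  At Mu: gained [] -> total []
  At Lambda: gained ['T492I', 'D258C'] -> total ['D258C', 'T492I']
  At Beta: gained ['Y736V', 'E212L'] -> total ['D258C', 'E212L', 'T492I', 'Y736V']
Mutations(Beta) = ['D258C', 'E212L', 'T492I', 'Y736V']
Accumulating mutations along path to Lambda:
  At Mu: gained [] -> total []
  At Lambda: gained ['T492I', 'D258C'] -> total ['D258C', 'T492I']
Mutations(Lambda) = ['D258C', 'T492I']
Intersection: ['D258C', 'E212L', 'T492I', 'Y736V'] ∩ ['D258C', 'T492I'] = ['D258C', 'T492I']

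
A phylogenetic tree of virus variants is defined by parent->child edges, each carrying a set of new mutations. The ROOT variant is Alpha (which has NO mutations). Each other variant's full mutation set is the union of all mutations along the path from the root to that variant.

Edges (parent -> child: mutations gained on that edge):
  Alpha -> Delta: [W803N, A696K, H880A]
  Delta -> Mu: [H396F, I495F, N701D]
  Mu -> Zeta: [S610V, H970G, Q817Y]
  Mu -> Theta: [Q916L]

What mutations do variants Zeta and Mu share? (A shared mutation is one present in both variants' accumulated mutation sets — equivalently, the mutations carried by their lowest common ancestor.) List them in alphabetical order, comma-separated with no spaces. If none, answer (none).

Accumulating mutations along path to Zeta:
  At Alpha: gained [] -> total []
  At Delta: gained ['W803N', 'A696K', 'H880A'] -> total ['A696K', 'H880A', 'W803N']
  At Mu: gained ['H396F', 'I495F', 'N701D'] -> total ['A696K', 'H396F', 'H880A', 'I495F', 'N701D', 'W803N']
  At Zeta: gained ['S610V', 'H970G', 'Q817Y'] -> total ['A696K', 'H396F', 'H880A', 'H970G', 'I495F', 'N701D', 'Q817Y', 'S610V', 'W803N']
Mutations(Zeta) = ['A696K', 'H396F', 'H880A', 'H970G', 'I495F', 'N701D', 'Q817Y', 'S610V', 'W803N']
Accumulating mutations along path to Mu:
  At Alpha: gained [] -> total []
  At Delta: gained ['W803N', 'A696K', 'H880A'] -> total ['A696K', 'H880A', 'W803N']
  At Mu: gained ['H396F', 'I495F', 'N701D'] -> total ['A696K', 'H396F', 'H880A', 'I495F', 'N701D', 'W803N']
Mutations(Mu) = ['A696K', 'H396F', 'H880A', 'I495F', 'N701D', 'W803N']
Intersection: ['A696K', 'H396F', 'H880A', 'H970G', 'I495F', 'N701D', 'Q817Y', 'S610V', 'W803N'] ∩ ['A696K', 'H396F', 'H880A', 'I495F', 'N701D', 'W803N'] = ['A696K', 'H396F', 'H880A', 'I495F', 'N701D', 'W803N']

Answer: A696K,H396F,H880A,I495F,N701D,W803N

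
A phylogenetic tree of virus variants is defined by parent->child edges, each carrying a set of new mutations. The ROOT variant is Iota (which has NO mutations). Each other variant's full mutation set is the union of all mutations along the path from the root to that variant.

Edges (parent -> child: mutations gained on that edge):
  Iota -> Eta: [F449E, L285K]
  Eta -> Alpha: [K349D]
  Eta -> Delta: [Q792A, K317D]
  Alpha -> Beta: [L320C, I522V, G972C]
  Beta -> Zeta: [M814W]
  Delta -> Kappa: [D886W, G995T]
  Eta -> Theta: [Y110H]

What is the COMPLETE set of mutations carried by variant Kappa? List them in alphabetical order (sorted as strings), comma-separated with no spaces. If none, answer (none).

Answer: D886W,F449E,G995T,K317D,L285K,Q792A

Derivation:
At Iota: gained [] -> total []
At Eta: gained ['F449E', 'L285K'] -> total ['F449E', 'L285K']
At Delta: gained ['Q792A', 'K317D'] -> total ['F449E', 'K317D', 'L285K', 'Q792A']
At Kappa: gained ['D886W', 'G995T'] -> total ['D886W', 'F449E', 'G995T', 'K317D', 'L285K', 'Q792A']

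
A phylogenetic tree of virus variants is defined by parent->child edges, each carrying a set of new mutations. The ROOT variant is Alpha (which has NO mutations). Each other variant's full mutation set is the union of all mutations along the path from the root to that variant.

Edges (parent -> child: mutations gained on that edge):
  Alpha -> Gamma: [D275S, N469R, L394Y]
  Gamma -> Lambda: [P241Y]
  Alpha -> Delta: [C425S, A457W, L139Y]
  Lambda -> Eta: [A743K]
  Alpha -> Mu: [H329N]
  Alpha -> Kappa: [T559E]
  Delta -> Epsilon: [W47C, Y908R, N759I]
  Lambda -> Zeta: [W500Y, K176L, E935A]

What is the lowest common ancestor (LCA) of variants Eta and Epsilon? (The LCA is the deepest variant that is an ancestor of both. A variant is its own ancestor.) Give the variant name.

Path from root to Eta: Alpha -> Gamma -> Lambda -> Eta
  ancestors of Eta: {Alpha, Gamma, Lambda, Eta}
Path from root to Epsilon: Alpha -> Delta -> Epsilon
  ancestors of Epsilon: {Alpha, Delta, Epsilon}
Common ancestors: {Alpha}
Walk up from Epsilon: Epsilon (not in ancestors of Eta), Delta (not in ancestors of Eta), Alpha (in ancestors of Eta)
Deepest common ancestor (LCA) = Alpha

Answer: Alpha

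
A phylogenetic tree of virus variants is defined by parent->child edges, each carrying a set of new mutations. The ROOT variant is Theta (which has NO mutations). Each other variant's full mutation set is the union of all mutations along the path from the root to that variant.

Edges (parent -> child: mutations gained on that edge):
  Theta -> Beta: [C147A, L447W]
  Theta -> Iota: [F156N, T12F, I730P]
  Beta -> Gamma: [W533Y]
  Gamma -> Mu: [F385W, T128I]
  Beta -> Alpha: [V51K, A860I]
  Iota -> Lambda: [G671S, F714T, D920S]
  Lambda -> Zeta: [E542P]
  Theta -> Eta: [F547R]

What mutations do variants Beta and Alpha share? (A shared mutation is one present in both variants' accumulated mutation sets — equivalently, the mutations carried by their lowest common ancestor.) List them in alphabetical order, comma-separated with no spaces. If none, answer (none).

Answer: C147A,L447W

Derivation:
Accumulating mutations along path to Beta:
  At Theta: gained [] -> total []
  At Beta: gained ['C147A', 'L447W'] -> total ['C147A', 'L447W']
Mutations(Beta) = ['C147A', 'L447W']
Accumulating mutations along path to Alpha:
  At Theta: gained [] -> total []
  At Beta: gained ['C147A', 'L447W'] -> total ['C147A', 'L447W']
  At Alpha: gained ['V51K', 'A860I'] -> total ['A860I', 'C147A', 'L447W', 'V51K']
Mutations(Alpha) = ['A860I', 'C147A', 'L447W', 'V51K']
Intersection: ['C147A', 'L447W'] ∩ ['A860I', 'C147A', 'L447W', 'V51K'] = ['C147A', 'L447W']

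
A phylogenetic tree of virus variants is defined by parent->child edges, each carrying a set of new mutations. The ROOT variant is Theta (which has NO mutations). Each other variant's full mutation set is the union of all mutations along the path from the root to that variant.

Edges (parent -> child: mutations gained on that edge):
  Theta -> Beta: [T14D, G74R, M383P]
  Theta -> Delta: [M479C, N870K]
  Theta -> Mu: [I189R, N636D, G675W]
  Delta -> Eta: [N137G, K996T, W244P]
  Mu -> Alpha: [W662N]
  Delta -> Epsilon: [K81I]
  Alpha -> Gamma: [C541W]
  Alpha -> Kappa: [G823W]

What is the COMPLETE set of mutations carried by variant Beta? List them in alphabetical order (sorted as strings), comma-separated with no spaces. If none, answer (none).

At Theta: gained [] -> total []
At Beta: gained ['T14D', 'G74R', 'M383P'] -> total ['G74R', 'M383P', 'T14D']

Answer: G74R,M383P,T14D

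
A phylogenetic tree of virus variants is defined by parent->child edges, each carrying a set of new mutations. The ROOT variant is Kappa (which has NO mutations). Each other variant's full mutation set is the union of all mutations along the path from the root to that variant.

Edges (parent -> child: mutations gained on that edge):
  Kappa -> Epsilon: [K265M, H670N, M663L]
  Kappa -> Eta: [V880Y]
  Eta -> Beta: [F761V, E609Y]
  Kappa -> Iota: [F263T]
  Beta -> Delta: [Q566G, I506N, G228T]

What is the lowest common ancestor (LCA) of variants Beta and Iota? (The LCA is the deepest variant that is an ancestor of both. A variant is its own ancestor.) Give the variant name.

Answer: Kappa

Derivation:
Path from root to Beta: Kappa -> Eta -> Beta
  ancestors of Beta: {Kappa, Eta, Beta}
Path from root to Iota: Kappa -> Iota
  ancestors of Iota: {Kappa, Iota}
Common ancestors: {Kappa}
Walk up from Iota: Iota (not in ancestors of Beta), Kappa (in ancestors of Beta)
Deepest common ancestor (LCA) = Kappa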